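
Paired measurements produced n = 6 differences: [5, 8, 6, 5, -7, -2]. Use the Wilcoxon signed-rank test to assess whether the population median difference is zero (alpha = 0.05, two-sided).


Step 1: Drop any zero differences (none here) and take |d_i|.
|d| = [5, 8, 6, 5, 7, 2]
Step 2: Midrank |d_i| (ties get averaged ranks).
ranks: |5|->2.5, |8|->6, |6|->4, |5|->2.5, |7|->5, |2|->1
Step 3: Attach original signs; sum ranks with positive sign and with negative sign.
W+ = 2.5 + 6 + 4 + 2.5 = 15
W- = 5 + 1 = 6
(Check: W+ + W- = 21 should equal n(n+1)/2 = 21.)
Step 4: Test statistic W = min(W+, W-) = 6.
Step 5: Ties in |d|, so use the tie-corrected normal approximation.
        E[W] = n(n+1)/4 = 6*7/4 = 10.5.
        Tie groups: |d|=5 (t=2); sum(t^3 - t) = 6.
        Var[W] = n(n+1)(2n+1)/24 - sum(t^3-t)/48 = 546/24 - 6/48 = 22.625.
        z = (W - E[W]) / sqrt(Var[W]) = (6 - 10.5) / 4.7566 = -0.9461.
        Two-sided p = 2*Phi(z) = 0.344118.
Step 6: alpha = 0.05. fail to reject H0.

W+ = 15, W- = 6, W = min = 6, p = 0.344118, fail to reject H0.


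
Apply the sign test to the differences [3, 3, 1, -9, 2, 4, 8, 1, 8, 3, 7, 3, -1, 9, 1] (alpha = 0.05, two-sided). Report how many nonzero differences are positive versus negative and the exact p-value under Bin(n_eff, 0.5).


Step 1: Discard zero differences. Original n = 15; n_eff = number of nonzero differences = 15.
Nonzero differences (with sign): +3, +3, +1, -9, +2, +4, +8, +1, +8, +3, +7, +3, -1, +9, +1
Step 2: Count signs: positive = 13, negative = 2.
Step 3: Under H0: P(positive) = 0.5, so the number of positives S ~ Bin(15, 0.5).
Step 4: Two-sided exact p-value = sum of Bin(15,0.5) probabilities at or below the observed probability = 0.007385.
Step 5: alpha = 0.05. reject H0.

n_eff = 15, pos = 13, neg = 2, p = 0.007385, reject H0.


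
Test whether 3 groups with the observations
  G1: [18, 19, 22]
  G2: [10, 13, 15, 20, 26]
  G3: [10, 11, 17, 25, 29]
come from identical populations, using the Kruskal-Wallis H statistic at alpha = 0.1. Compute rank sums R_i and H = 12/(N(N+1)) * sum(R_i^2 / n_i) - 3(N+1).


Step 1: Combine all N = 13 observations and assign midranks.
sorted (value, group, rank): (10,G2,1.5), (10,G3,1.5), (11,G3,3), (13,G2,4), (15,G2,5), (17,G3,6), (18,G1,7), (19,G1,8), (20,G2,9), (22,G1,10), (25,G3,11), (26,G2,12), (29,G3,13)
Step 2: Sum ranks within each group.
R_1 = 25 (n_1 = 3)
R_2 = 31.5 (n_2 = 5)
R_3 = 34.5 (n_3 = 5)
Step 3: H = 12/(N(N+1)) * sum(R_i^2/n_i) - 3(N+1)
     = 12/(13*14) * (25^2/3 + 31.5^2/5 + 34.5^2/5) - 3*14
     = 0.065934 * 644.833 - 42
     = 0.516484.
Step 4: Ties present; correction factor C = 1 - 6/(13^3 - 13) = 0.997253. Corrected H = 0.516484 / 0.997253 = 0.517906.
Step 5: Under H0, H ~ chi^2(2); p-value = 0.771859.
Step 6: alpha = 0.1. fail to reject H0.

H = 0.5179, df = 2, p = 0.771859, fail to reject H0.


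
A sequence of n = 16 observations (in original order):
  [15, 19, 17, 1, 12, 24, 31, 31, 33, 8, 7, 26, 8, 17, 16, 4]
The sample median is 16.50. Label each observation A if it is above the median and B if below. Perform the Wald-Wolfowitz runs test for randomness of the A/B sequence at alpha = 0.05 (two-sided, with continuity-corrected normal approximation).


Step 1: Compute median = 16.50; label A = above, B = below.
Labels in order: BAABBAAAABBABABB  (n_A = 8, n_B = 8)
Step 2: Count runs R = 9.
Step 3: Under H0 (random ordering), E[R] = 2*n_A*n_B/(n_A+n_B) + 1 = 2*8*8/16 + 1 = 9.0000.
        Var[R] = 2*n_A*n_B*(2*n_A*n_B - n_A - n_B) / ((n_A+n_B)^2 * (n_A+n_B-1)) = 14336/3840 = 3.7333.
        SD[R] = 1.9322.
Step 4: R = E[R], so z = 0 with no continuity correction.
Step 5: Two-sided p-value via normal approximation = 2*(1 - Phi(|z|)) = 1.000000.
Step 6: alpha = 0.05. fail to reject H0.

R = 9, z = 0.0000, p = 1.000000, fail to reject H0.


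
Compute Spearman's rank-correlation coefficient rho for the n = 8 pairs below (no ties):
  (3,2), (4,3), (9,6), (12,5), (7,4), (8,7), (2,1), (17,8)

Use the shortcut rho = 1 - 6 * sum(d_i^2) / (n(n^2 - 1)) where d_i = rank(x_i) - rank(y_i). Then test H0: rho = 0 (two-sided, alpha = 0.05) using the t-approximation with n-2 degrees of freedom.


Step 1: Rank x and y separately (midranks; no ties here).
rank(x): 3->2, 4->3, 9->6, 12->7, 7->4, 8->5, 2->1, 17->8
rank(y): 2->2, 3->3, 6->6, 5->5, 4->4, 7->7, 1->1, 8->8
Step 2: d_i = R_x(i) - R_y(i); compute d_i^2.
  (2-2)^2=0, (3-3)^2=0, (6-6)^2=0, (7-5)^2=4, (4-4)^2=0, (5-7)^2=4, (1-1)^2=0, (8-8)^2=0
sum(d^2) = 8.
Step 3: rho = 1 - 6*8 / (8*(8^2 - 1)) = 1 - 48/504 = 0.904762.
Step 4: Under H0, t = rho * sqrt((n-2)/(1-rho^2)) = 5.2034 ~ t(6).
Step 5: Two-sided p-value from the t-distribution with 6 df = 0.002008.
Step 6: alpha = 0.05. reject H0.

rho = 0.9048, p = 0.002008, reject H0 at alpha = 0.05.


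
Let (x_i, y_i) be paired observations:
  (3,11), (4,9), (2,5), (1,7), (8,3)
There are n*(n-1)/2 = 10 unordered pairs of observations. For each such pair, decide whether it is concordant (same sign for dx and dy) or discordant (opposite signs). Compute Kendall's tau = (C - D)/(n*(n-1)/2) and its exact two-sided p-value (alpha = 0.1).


Step 1: Enumerate the 10 unordered pairs (i,j) with i<j and classify each by sign(x_j-x_i) * sign(y_j-y_i).
  (1,2):dx=+1,dy=-2->D; (1,3):dx=-1,dy=-6->C; (1,4):dx=-2,dy=-4->C; (1,5):dx=+5,dy=-8->D
  (2,3):dx=-2,dy=-4->C; (2,4):dx=-3,dy=-2->C; (2,5):dx=+4,dy=-6->D; (3,4):dx=-1,dy=+2->D
  (3,5):dx=+6,dy=-2->D; (4,5):dx=+7,dy=-4->D
Step 2: C = 4, D = 6, total pairs = 10.
Step 3: tau = (C - D)/(n(n-1)/2) = (4 - 6)/10 = -0.200000.
Step 4: Exact two-sided p-value (enumerate n! = 120 permutations of y under H0): p = 0.816667.
Step 5: alpha = 0.1. fail to reject H0.

tau_b = -0.2000 (C=4, D=6), p = 0.816667, fail to reject H0.


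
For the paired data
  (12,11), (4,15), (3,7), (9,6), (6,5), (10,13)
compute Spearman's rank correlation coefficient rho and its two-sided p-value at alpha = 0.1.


Step 1: Rank x and y separately (midranks; no ties here).
rank(x): 12->6, 4->2, 3->1, 9->4, 6->3, 10->5
rank(y): 11->4, 15->6, 7->3, 6->2, 5->1, 13->5
Step 2: d_i = R_x(i) - R_y(i); compute d_i^2.
  (6-4)^2=4, (2-6)^2=16, (1-3)^2=4, (4-2)^2=4, (3-1)^2=4, (5-5)^2=0
sum(d^2) = 32.
Step 3: rho = 1 - 6*32 / (6*(6^2 - 1)) = 1 - 192/210 = 0.085714.
Step 4: Under H0, t = rho * sqrt((n-2)/(1-rho^2)) = 0.1721 ~ t(4).
Step 5: Two-sided p-value from the t-distribution with 4 df = 0.871743.
Step 6: alpha = 0.1. fail to reject H0.

rho = 0.0857, p = 0.871743, fail to reject H0 at alpha = 0.1.


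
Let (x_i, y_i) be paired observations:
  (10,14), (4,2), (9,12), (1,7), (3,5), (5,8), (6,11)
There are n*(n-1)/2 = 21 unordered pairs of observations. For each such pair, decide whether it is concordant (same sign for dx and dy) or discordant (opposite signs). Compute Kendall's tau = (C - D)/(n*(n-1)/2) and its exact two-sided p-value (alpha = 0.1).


Step 1: Enumerate the 21 unordered pairs (i,j) with i<j and classify each by sign(x_j-x_i) * sign(y_j-y_i).
  (1,2):dx=-6,dy=-12->C; (1,3):dx=-1,dy=-2->C; (1,4):dx=-9,dy=-7->C; (1,5):dx=-7,dy=-9->C
  (1,6):dx=-5,dy=-6->C; (1,7):dx=-4,dy=-3->C; (2,3):dx=+5,dy=+10->C; (2,4):dx=-3,dy=+5->D
  (2,5):dx=-1,dy=+3->D; (2,6):dx=+1,dy=+6->C; (2,7):dx=+2,dy=+9->C; (3,4):dx=-8,dy=-5->C
  (3,5):dx=-6,dy=-7->C; (3,6):dx=-4,dy=-4->C; (3,7):dx=-3,dy=-1->C; (4,5):dx=+2,dy=-2->D
  (4,6):dx=+4,dy=+1->C; (4,7):dx=+5,dy=+4->C; (5,6):dx=+2,dy=+3->C; (5,7):dx=+3,dy=+6->C
  (6,7):dx=+1,dy=+3->C
Step 2: C = 18, D = 3, total pairs = 21.
Step 3: tau = (C - D)/(n(n-1)/2) = (18 - 3)/21 = 0.714286.
Step 4: Exact two-sided p-value (enumerate n! = 5040 permutations of y under H0): p = 0.030159.
Step 5: alpha = 0.1. reject H0.

tau_b = 0.7143 (C=18, D=3), p = 0.030159, reject H0.


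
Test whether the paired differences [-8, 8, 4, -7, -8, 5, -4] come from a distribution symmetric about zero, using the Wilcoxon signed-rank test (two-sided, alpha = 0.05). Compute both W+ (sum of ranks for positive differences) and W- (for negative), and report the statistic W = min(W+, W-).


Step 1: Drop any zero differences (none here) and take |d_i|.
|d| = [8, 8, 4, 7, 8, 5, 4]
Step 2: Midrank |d_i| (ties get averaged ranks).
ranks: |8|->6, |8|->6, |4|->1.5, |7|->4, |8|->6, |5|->3, |4|->1.5
Step 3: Attach original signs; sum ranks with positive sign and with negative sign.
W+ = 6 + 1.5 + 3 = 10.5
W- = 6 + 4 + 6 + 1.5 = 17.5
(Check: W+ + W- = 28 should equal n(n+1)/2 = 28.)
Step 4: Test statistic W = min(W+, W-) = 10.5.
Step 5: Ties in |d|, so use the tie-corrected normal approximation.
        E[W] = n(n+1)/4 = 7*8/4 = 14.
        Tie groups: |d|=4 (t=2), |d|=8 (t=3); sum(t^3 - t) = 30.
        Var[W] = n(n+1)(2n+1)/24 - sum(t^3-t)/48 = 840/24 - 30/48 = 34.375.
        z = (W - E[W]) / sqrt(Var[W]) = (10.5 - 14) / 5.8630 = -0.5970.
        Two-sided p = 2*Phi(z) = 0.550533.
Step 6: alpha = 0.05. fail to reject H0.

W+ = 10.5, W- = 17.5, W = min = 10.5, p = 0.550533, fail to reject H0.


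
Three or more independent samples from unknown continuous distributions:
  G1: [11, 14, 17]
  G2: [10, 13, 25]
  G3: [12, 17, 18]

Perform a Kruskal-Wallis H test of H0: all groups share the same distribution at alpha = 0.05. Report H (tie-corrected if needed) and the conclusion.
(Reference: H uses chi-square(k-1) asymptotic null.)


Step 1: Combine all N = 9 observations and assign midranks.
sorted (value, group, rank): (10,G2,1), (11,G1,2), (12,G3,3), (13,G2,4), (14,G1,5), (17,G1,6.5), (17,G3,6.5), (18,G3,8), (25,G2,9)
Step 2: Sum ranks within each group.
R_1 = 13.5 (n_1 = 3)
R_2 = 14 (n_2 = 3)
R_3 = 17.5 (n_3 = 3)
Step 3: H = 12/(N(N+1)) * sum(R_i^2/n_i) - 3(N+1)
     = 12/(9*10) * (13.5^2/3 + 14^2/3 + 17.5^2/3) - 3*10
     = 0.133333 * 228.167 - 30
     = 0.422222.
Step 4: Ties present; correction factor C = 1 - 6/(9^3 - 9) = 0.991667. Corrected H = 0.422222 / 0.991667 = 0.425770.
Step 5: Under H0, H ~ chi^2(2); p-value = 0.808249.
Step 6: alpha = 0.05. fail to reject H0.

H = 0.4258, df = 2, p = 0.808249, fail to reject H0.


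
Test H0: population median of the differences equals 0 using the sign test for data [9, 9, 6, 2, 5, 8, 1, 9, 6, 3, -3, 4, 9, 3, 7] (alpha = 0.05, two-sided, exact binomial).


Step 1: Discard zero differences. Original n = 15; n_eff = number of nonzero differences = 15.
Nonzero differences (with sign): +9, +9, +6, +2, +5, +8, +1, +9, +6, +3, -3, +4, +9, +3, +7
Step 2: Count signs: positive = 14, negative = 1.
Step 3: Under H0: P(positive) = 0.5, so the number of positives S ~ Bin(15, 0.5).
Step 4: Two-sided exact p-value = sum of Bin(15,0.5) probabilities at or below the observed probability = 0.000977.
Step 5: alpha = 0.05. reject H0.

n_eff = 15, pos = 14, neg = 1, p = 0.000977, reject H0.


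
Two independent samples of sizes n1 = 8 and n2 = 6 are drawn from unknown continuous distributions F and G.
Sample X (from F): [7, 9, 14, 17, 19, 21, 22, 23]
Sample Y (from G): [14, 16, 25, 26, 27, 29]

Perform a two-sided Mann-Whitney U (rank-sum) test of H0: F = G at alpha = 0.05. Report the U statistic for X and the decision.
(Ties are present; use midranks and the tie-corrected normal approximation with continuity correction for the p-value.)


Step 1: Combine and sort all 14 observations; assign midranks.
sorted (value, group): (7,X), (9,X), (14,X), (14,Y), (16,Y), (17,X), (19,X), (21,X), (22,X), (23,X), (25,Y), (26,Y), (27,Y), (29,Y)
ranks: 7->1, 9->2, 14->3.5, 14->3.5, 16->5, 17->6, 19->7, 21->8, 22->9, 23->10, 25->11, 26->12, 27->13, 29->14
Step 2: Rank sum for X: R1 = 1 + 2 + 3.5 + 6 + 7 + 8 + 9 + 10 = 46.5.
Step 3: U_X = R1 - n1(n1+1)/2 = 46.5 - 8*9/2 = 46.5 - 36 = 10.5.
       U_Y = n1*n2 - U_X = 48 - 10.5 = 37.5.
Step 4: Ties are present, so use the tie-corrected normal approximation (with continuity correction) for the p-value.
Step 5: p-value = 0.092930; compare to alpha = 0.05. fail to reject H0.

U_X = 10.5, p = 0.092930, fail to reject H0 at alpha = 0.05.


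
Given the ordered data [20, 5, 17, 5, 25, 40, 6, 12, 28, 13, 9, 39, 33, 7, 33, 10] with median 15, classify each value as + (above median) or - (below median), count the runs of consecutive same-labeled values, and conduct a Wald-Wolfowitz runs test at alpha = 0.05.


Step 1: Compute median = 15; label A = above, B = below.
Labels in order: ABABAABBABBAABAB  (n_A = 8, n_B = 8)
Step 2: Count runs R = 12.
Step 3: Under H0 (random ordering), E[R] = 2*n_A*n_B/(n_A+n_B) + 1 = 2*8*8/16 + 1 = 9.0000.
        Var[R] = 2*n_A*n_B*(2*n_A*n_B - n_A - n_B) / ((n_A+n_B)^2 * (n_A+n_B-1)) = 14336/3840 = 3.7333.
        SD[R] = 1.9322.
Step 4: Continuity-corrected z = (R - 0.5 - E[R]) / SD[R] = (12 - 0.5 - 9.0000) / 1.9322 = 1.2939.
Step 5: Two-sided p-value via normal approximation = 2*(1 - Phi(|z|)) = 0.195709.
Step 6: alpha = 0.05. fail to reject H0.

R = 12, z = 1.2939, p = 0.195709, fail to reject H0.


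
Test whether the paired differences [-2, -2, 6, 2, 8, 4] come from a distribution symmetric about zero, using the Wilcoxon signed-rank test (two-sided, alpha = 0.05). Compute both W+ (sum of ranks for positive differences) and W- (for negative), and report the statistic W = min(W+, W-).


Step 1: Drop any zero differences (none here) and take |d_i|.
|d| = [2, 2, 6, 2, 8, 4]
Step 2: Midrank |d_i| (ties get averaged ranks).
ranks: |2|->2, |2|->2, |6|->5, |2|->2, |8|->6, |4|->4
Step 3: Attach original signs; sum ranks with positive sign and with negative sign.
W+ = 5 + 2 + 6 + 4 = 17
W- = 2 + 2 = 4
(Check: W+ + W- = 21 should equal n(n+1)/2 = 21.)
Step 4: Test statistic W = min(W+, W-) = 4.
Step 5: Ties in |d|, so use the tie-corrected normal approximation.
        E[W] = n(n+1)/4 = 6*7/4 = 10.5.
        Tie groups: |d|=2 (t=3); sum(t^3 - t) = 24.
        Var[W] = n(n+1)(2n+1)/24 - sum(t^3-t)/48 = 546/24 - 24/48 = 22.25.
        z = (W - E[W]) / sqrt(Var[W]) = (4 - 10.5) / 4.7170 = -1.3780.
        Two-sided p = 2*Phi(z) = 0.168204.
Step 6: alpha = 0.05. fail to reject H0.

W+ = 17, W- = 4, W = min = 4, p = 0.168204, fail to reject H0.


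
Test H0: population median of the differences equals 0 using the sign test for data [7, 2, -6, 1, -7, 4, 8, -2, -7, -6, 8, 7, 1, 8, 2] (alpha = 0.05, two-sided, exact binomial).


Step 1: Discard zero differences. Original n = 15; n_eff = number of nonzero differences = 15.
Nonzero differences (with sign): +7, +2, -6, +1, -7, +4, +8, -2, -7, -6, +8, +7, +1, +8, +2
Step 2: Count signs: positive = 10, negative = 5.
Step 3: Under H0: P(positive) = 0.5, so the number of positives S ~ Bin(15, 0.5).
Step 4: Two-sided exact p-value = sum of Bin(15,0.5) probabilities at or below the observed probability = 0.301758.
Step 5: alpha = 0.05. fail to reject H0.

n_eff = 15, pos = 10, neg = 5, p = 0.301758, fail to reject H0.


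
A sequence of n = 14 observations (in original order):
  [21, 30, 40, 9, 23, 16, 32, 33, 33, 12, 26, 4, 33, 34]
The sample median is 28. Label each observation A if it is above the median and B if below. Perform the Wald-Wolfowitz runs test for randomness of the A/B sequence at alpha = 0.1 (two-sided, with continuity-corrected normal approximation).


Step 1: Compute median = 28; label A = above, B = below.
Labels in order: BAABBBAAABBBAA  (n_A = 7, n_B = 7)
Step 2: Count runs R = 6.
Step 3: Under H0 (random ordering), E[R] = 2*n_A*n_B/(n_A+n_B) + 1 = 2*7*7/14 + 1 = 8.0000.
        Var[R] = 2*n_A*n_B*(2*n_A*n_B - n_A - n_B) / ((n_A+n_B)^2 * (n_A+n_B-1)) = 8232/2548 = 3.2308.
        SD[R] = 1.7974.
Step 4: Continuity-corrected z = (R + 0.5 - E[R]) / SD[R] = (6 + 0.5 - 8.0000) / 1.7974 = -0.8345.
Step 5: Two-sided p-value via normal approximation = 2*(1 - Phi(|z|)) = 0.403986.
Step 6: alpha = 0.1. fail to reject H0.

R = 6, z = -0.8345, p = 0.403986, fail to reject H0.


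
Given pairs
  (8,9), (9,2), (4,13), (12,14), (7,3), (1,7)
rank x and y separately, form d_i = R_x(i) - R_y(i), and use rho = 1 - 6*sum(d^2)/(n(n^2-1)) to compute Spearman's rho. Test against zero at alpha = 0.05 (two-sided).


Step 1: Rank x and y separately (midranks; no ties here).
rank(x): 8->4, 9->5, 4->2, 12->6, 7->3, 1->1
rank(y): 9->4, 2->1, 13->5, 14->6, 3->2, 7->3
Step 2: d_i = R_x(i) - R_y(i); compute d_i^2.
  (4-4)^2=0, (5-1)^2=16, (2-5)^2=9, (6-6)^2=0, (3-2)^2=1, (1-3)^2=4
sum(d^2) = 30.
Step 3: rho = 1 - 6*30 / (6*(6^2 - 1)) = 1 - 180/210 = 0.142857.
Step 4: Under H0, t = rho * sqrt((n-2)/(1-rho^2)) = 0.2887 ~ t(4).
Step 5: Two-sided p-value from the t-distribution with 4 df = 0.787172.
Step 6: alpha = 0.05. fail to reject H0.

rho = 0.1429, p = 0.787172, fail to reject H0 at alpha = 0.05.


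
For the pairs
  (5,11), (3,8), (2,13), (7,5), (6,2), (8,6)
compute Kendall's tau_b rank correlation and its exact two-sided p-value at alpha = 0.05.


Step 1: Enumerate the 15 unordered pairs (i,j) with i<j and classify each by sign(x_j-x_i) * sign(y_j-y_i).
  (1,2):dx=-2,dy=-3->C; (1,3):dx=-3,dy=+2->D; (1,4):dx=+2,dy=-6->D; (1,5):dx=+1,dy=-9->D
  (1,6):dx=+3,dy=-5->D; (2,3):dx=-1,dy=+5->D; (2,4):dx=+4,dy=-3->D; (2,5):dx=+3,dy=-6->D
  (2,6):dx=+5,dy=-2->D; (3,4):dx=+5,dy=-8->D; (3,5):dx=+4,dy=-11->D; (3,6):dx=+6,dy=-7->D
  (4,5):dx=-1,dy=-3->C; (4,6):dx=+1,dy=+1->C; (5,6):dx=+2,dy=+4->C
Step 2: C = 4, D = 11, total pairs = 15.
Step 3: tau = (C - D)/(n(n-1)/2) = (4 - 11)/15 = -0.466667.
Step 4: Exact two-sided p-value (enumerate n! = 720 permutations of y under H0): p = 0.272222.
Step 5: alpha = 0.05. fail to reject H0.

tau_b = -0.4667 (C=4, D=11), p = 0.272222, fail to reject H0.


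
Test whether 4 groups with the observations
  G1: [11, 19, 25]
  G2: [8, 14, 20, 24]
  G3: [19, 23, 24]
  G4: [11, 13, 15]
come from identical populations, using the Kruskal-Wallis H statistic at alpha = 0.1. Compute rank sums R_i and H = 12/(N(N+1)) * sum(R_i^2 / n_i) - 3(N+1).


Step 1: Combine all N = 13 observations and assign midranks.
sorted (value, group, rank): (8,G2,1), (11,G1,2.5), (11,G4,2.5), (13,G4,4), (14,G2,5), (15,G4,6), (19,G1,7.5), (19,G3,7.5), (20,G2,9), (23,G3,10), (24,G2,11.5), (24,G3,11.5), (25,G1,13)
Step 2: Sum ranks within each group.
R_1 = 23 (n_1 = 3)
R_2 = 26.5 (n_2 = 4)
R_3 = 29 (n_3 = 3)
R_4 = 12.5 (n_4 = 3)
Step 3: H = 12/(N(N+1)) * sum(R_i^2/n_i) - 3(N+1)
     = 12/(13*14) * (23^2/3 + 26.5^2/4 + 29^2/3 + 12.5^2/3) - 3*14
     = 0.065934 * 684.312 - 42
     = 3.119505.
Step 4: Ties present; correction factor C = 1 - 18/(13^3 - 13) = 0.991758. Corrected H = 3.119505 / 0.991758 = 3.145429.
Step 5: Under H0, H ~ chi^2(3); p-value = 0.369742.
Step 6: alpha = 0.1. fail to reject H0.

H = 3.1454, df = 3, p = 0.369742, fail to reject H0.


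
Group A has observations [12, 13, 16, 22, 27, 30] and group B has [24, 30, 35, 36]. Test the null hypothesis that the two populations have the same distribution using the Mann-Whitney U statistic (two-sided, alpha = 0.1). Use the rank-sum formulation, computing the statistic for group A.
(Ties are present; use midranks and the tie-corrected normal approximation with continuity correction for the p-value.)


Step 1: Combine and sort all 10 observations; assign midranks.
sorted (value, group): (12,X), (13,X), (16,X), (22,X), (24,Y), (27,X), (30,X), (30,Y), (35,Y), (36,Y)
ranks: 12->1, 13->2, 16->3, 22->4, 24->5, 27->6, 30->7.5, 30->7.5, 35->9, 36->10
Step 2: Rank sum for X: R1 = 1 + 2 + 3 + 4 + 6 + 7.5 = 23.5.
Step 3: U_X = R1 - n1(n1+1)/2 = 23.5 - 6*7/2 = 23.5 - 21 = 2.5.
       U_Y = n1*n2 - U_X = 24 - 2.5 = 21.5.
Step 4: Ties are present, so use the tie-corrected normal approximation (with continuity correction) for the p-value.
Step 5: p-value = 0.054273; compare to alpha = 0.1. reject H0.

U_X = 2.5, p = 0.054273, reject H0 at alpha = 0.1.


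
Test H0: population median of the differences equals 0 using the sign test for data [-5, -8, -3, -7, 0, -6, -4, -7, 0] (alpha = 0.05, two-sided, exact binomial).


Step 1: Discard zero differences. Original n = 9; n_eff = number of nonzero differences = 7.
Nonzero differences (with sign): -5, -8, -3, -7, -6, -4, -7
Step 2: Count signs: positive = 0, negative = 7.
Step 3: Under H0: P(positive) = 0.5, so the number of positives S ~ Bin(7, 0.5).
Step 4: Two-sided exact p-value = sum of Bin(7,0.5) probabilities at or below the observed probability = 0.015625.
Step 5: alpha = 0.05. reject H0.

n_eff = 7, pos = 0, neg = 7, p = 0.015625, reject H0.


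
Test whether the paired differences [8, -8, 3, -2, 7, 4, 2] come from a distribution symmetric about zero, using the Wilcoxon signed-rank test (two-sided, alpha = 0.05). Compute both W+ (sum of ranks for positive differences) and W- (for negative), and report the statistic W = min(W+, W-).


Step 1: Drop any zero differences (none here) and take |d_i|.
|d| = [8, 8, 3, 2, 7, 4, 2]
Step 2: Midrank |d_i| (ties get averaged ranks).
ranks: |8|->6.5, |8|->6.5, |3|->3, |2|->1.5, |7|->5, |4|->4, |2|->1.5
Step 3: Attach original signs; sum ranks with positive sign and with negative sign.
W+ = 6.5 + 3 + 5 + 4 + 1.5 = 20
W- = 6.5 + 1.5 = 8
(Check: W+ + W- = 28 should equal n(n+1)/2 = 28.)
Step 4: Test statistic W = min(W+, W-) = 8.
Step 5: Ties in |d|, so use the tie-corrected normal approximation.
        E[W] = n(n+1)/4 = 7*8/4 = 14.
        Tie groups: |d|=2 (t=2), |d|=8 (t=2); sum(t^3 - t) = 12.
        Var[W] = n(n+1)(2n+1)/24 - sum(t^3-t)/48 = 840/24 - 12/48 = 34.75.
        z = (W - E[W]) / sqrt(Var[W]) = (8 - 14) / 5.8949 = -1.0178.
        Two-sided p = 2*Phi(z) = 0.308760.
Step 6: alpha = 0.05. fail to reject H0.

W+ = 20, W- = 8, W = min = 8, p = 0.308760, fail to reject H0.


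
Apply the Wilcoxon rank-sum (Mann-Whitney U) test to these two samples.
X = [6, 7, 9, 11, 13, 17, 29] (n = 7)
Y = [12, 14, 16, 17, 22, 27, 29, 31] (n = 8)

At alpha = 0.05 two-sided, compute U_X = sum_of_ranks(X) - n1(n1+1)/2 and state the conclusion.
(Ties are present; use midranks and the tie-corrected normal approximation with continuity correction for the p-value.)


Step 1: Combine and sort all 15 observations; assign midranks.
sorted (value, group): (6,X), (7,X), (9,X), (11,X), (12,Y), (13,X), (14,Y), (16,Y), (17,X), (17,Y), (22,Y), (27,Y), (29,X), (29,Y), (31,Y)
ranks: 6->1, 7->2, 9->3, 11->4, 12->5, 13->6, 14->7, 16->8, 17->9.5, 17->9.5, 22->11, 27->12, 29->13.5, 29->13.5, 31->15
Step 2: Rank sum for X: R1 = 1 + 2 + 3 + 4 + 6 + 9.5 + 13.5 = 39.
Step 3: U_X = R1 - n1(n1+1)/2 = 39 - 7*8/2 = 39 - 28 = 11.
       U_Y = n1*n2 - U_X = 56 - 11 = 45.
Step 4: Ties are present, so use the tie-corrected normal approximation (with continuity correction) for the p-value.
Step 5: p-value = 0.055758; compare to alpha = 0.05. fail to reject H0.

U_X = 11, p = 0.055758, fail to reject H0 at alpha = 0.05.


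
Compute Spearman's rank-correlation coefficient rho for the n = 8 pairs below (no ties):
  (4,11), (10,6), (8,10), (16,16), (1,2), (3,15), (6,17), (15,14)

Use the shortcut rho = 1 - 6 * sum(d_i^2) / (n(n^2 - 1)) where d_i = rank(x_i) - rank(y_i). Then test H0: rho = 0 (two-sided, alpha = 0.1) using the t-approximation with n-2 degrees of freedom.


Step 1: Rank x and y separately (midranks; no ties here).
rank(x): 4->3, 10->6, 8->5, 16->8, 1->1, 3->2, 6->4, 15->7
rank(y): 11->4, 6->2, 10->3, 16->7, 2->1, 15->6, 17->8, 14->5
Step 2: d_i = R_x(i) - R_y(i); compute d_i^2.
  (3-4)^2=1, (6-2)^2=16, (5-3)^2=4, (8-7)^2=1, (1-1)^2=0, (2-6)^2=16, (4-8)^2=16, (7-5)^2=4
sum(d^2) = 58.
Step 3: rho = 1 - 6*58 / (8*(8^2 - 1)) = 1 - 348/504 = 0.309524.
Step 4: Under H0, t = rho * sqrt((n-2)/(1-rho^2)) = 0.7973 ~ t(6).
Step 5: Two-sided p-value from the t-distribution with 6 df = 0.455645.
Step 6: alpha = 0.1. fail to reject H0.

rho = 0.3095, p = 0.455645, fail to reject H0 at alpha = 0.1.


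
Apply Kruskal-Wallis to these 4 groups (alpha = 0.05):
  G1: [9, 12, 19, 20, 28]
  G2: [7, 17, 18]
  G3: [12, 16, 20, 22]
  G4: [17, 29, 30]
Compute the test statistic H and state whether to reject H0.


Step 1: Combine all N = 15 observations and assign midranks.
sorted (value, group, rank): (7,G2,1), (9,G1,2), (12,G1,3.5), (12,G3,3.5), (16,G3,5), (17,G2,6.5), (17,G4,6.5), (18,G2,8), (19,G1,9), (20,G1,10.5), (20,G3,10.5), (22,G3,12), (28,G1,13), (29,G4,14), (30,G4,15)
Step 2: Sum ranks within each group.
R_1 = 38 (n_1 = 5)
R_2 = 15.5 (n_2 = 3)
R_3 = 31 (n_3 = 4)
R_4 = 35.5 (n_4 = 3)
Step 3: H = 12/(N(N+1)) * sum(R_i^2/n_i) - 3(N+1)
     = 12/(15*16) * (38^2/5 + 15.5^2/3 + 31^2/4 + 35.5^2/3) - 3*16
     = 0.050000 * 1029.22 - 48
     = 3.460833.
Step 4: Ties present; correction factor C = 1 - 18/(15^3 - 15) = 0.994643. Corrected H = 3.460833 / 0.994643 = 3.479473.
Step 5: Under H0, H ~ chi^2(3); p-value = 0.323434.
Step 6: alpha = 0.05. fail to reject H0.

H = 3.4795, df = 3, p = 0.323434, fail to reject H0.


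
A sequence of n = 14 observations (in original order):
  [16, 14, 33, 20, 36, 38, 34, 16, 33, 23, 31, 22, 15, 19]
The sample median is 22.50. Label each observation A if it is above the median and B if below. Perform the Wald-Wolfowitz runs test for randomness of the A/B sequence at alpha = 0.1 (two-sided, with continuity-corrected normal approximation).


Step 1: Compute median = 22.50; label A = above, B = below.
Labels in order: BBABAAABAAABBB  (n_A = 7, n_B = 7)
Step 2: Count runs R = 7.
Step 3: Under H0 (random ordering), E[R] = 2*n_A*n_B/(n_A+n_B) + 1 = 2*7*7/14 + 1 = 8.0000.
        Var[R] = 2*n_A*n_B*(2*n_A*n_B - n_A - n_B) / ((n_A+n_B)^2 * (n_A+n_B-1)) = 8232/2548 = 3.2308.
        SD[R] = 1.7974.
Step 4: Continuity-corrected z = (R + 0.5 - E[R]) / SD[R] = (7 + 0.5 - 8.0000) / 1.7974 = -0.2782.
Step 5: Two-sided p-value via normal approximation = 2*(1 - Phi(|z|)) = 0.780879.
Step 6: alpha = 0.1. fail to reject H0.

R = 7, z = -0.2782, p = 0.780879, fail to reject H0.


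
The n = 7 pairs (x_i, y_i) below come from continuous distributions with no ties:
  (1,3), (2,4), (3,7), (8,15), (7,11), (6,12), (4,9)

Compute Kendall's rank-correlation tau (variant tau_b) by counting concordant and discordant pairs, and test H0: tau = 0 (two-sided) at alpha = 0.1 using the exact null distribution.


Step 1: Enumerate the 21 unordered pairs (i,j) with i<j and classify each by sign(x_j-x_i) * sign(y_j-y_i).
  (1,2):dx=+1,dy=+1->C; (1,3):dx=+2,dy=+4->C; (1,4):dx=+7,dy=+12->C; (1,5):dx=+6,dy=+8->C
  (1,6):dx=+5,dy=+9->C; (1,7):dx=+3,dy=+6->C; (2,3):dx=+1,dy=+3->C; (2,4):dx=+6,dy=+11->C
  (2,5):dx=+5,dy=+7->C; (2,6):dx=+4,dy=+8->C; (2,7):dx=+2,dy=+5->C; (3,4):dx=+5,dy=+8->C
  (3,5):dx=+4,dy=+4->C; (3,6):dx=+3,dy=+5->C; (3,7):dx=+1,dy=+2->C; (4,5):dx=-1,dy=-4->C
  (4,6):dx=-2,dy=-3->C; (4,7):dx=-4,dy=-6->C; (5,6):dx=-1,dy=+1->D; (5,7):dx=-3,dy=-2->C
  (6,7):dx=-2,dy=-3->C
Step 2: C = 20, D = 1, total pairs = 21.
Step 3: tau = (C - D)/(n(n-1)/2) = (20 - 1)/21 = 0.904762.
Step 4: Exact two-sided p-value (enumerate n! = 5040 permutations of y under H0): p = 0.002778.
Step 5: alpha = 0.1. reject H0.

tau_b = 0.9048 (C=20, D=1), p = 0.002778, reject H0.


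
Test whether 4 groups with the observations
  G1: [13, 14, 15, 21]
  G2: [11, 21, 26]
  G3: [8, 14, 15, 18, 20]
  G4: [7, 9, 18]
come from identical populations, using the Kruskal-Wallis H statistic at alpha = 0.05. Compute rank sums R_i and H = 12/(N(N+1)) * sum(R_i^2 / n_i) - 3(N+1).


Step 1: Combine all N = 15 observations and assign midranks.
sorted (value, group, rank): (7,G4,1), (8,G3,2), (9,G4,3), (11,G2,4), (13,G1,5), (14,G1,6.5), (14,G3,6.5), (15,G1,8.5), (15,G3,8.5), (18,G3,10.5), (18,G4,10.5), (20,G3,12), (21,G1,13.5), (21,G2,13.5), (26,G2,15)
Step 2: Sum ranks within each group.
R_1 = 33.5 (n_1 = 4)
R_2 = 32.5 (n_2 = 3)
R_3 = 39.5 (n_3 = 5)
R_4 = 14.5 (n_4 = 3)
Step 3: H = 12/(N(N+1)) * sum(R_i^2/n_i) - 3(N+1)
     = 12/(15*16) * (33.5^2/4 + 32.5^2/3 + 39.5^2/5 + 14.5^2/3) - 3*16
     = 0.050000 * 1014.78 - 48
     = 2.738958.
Step 4: Ties present; correction factor C = 1 - 24/(15^3 - 15) = 0.992857. Corrected H = 2.738958 / 0.992857 = 2.758663.
Step 5: Under H0, H ~ chi^2(3); p-value = 0.430350.
Step 6: alpha = 0.05. fail to reject H0.

H = 2.7587, df = 3, p = 0.430350, fail to reject H0.


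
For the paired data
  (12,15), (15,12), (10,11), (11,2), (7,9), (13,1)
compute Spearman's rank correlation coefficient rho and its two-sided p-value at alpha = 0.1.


Step 1: Rank x and y separately (midranks; no ties here).
rank(x): 12->4, 15->6, 10->2, 11->3, 7->1, 13->5
rank(y): 15->6, 12->5, 11->4, 2->2, 9->3, 1->1
Step 2: d_i = R_x(i) - R_y(i); compute d_i^2.
  (4-6)^2=4, (6-5)^2=1, (2-4)^2=4, (3-2)^2=1, (1-3)^2=4, (5-1)^2=16
sum(d^2) = 30.
Step 3: rho = 1 - 6*30 / (6*(6^2 - 1)) = 1 - 180/210 = 0.142857.
Step 4: Under H0, t = rho * sqrt((n-2)/(1-rho^2)) = 0.2887 ~ t(4).
Step 5: Two-sided p-value from the t-distribution with 4 df = 0.787172.
Step 6: alpha = 0.1. fail to reject H0.

rho = 0.1429, p = 0.787172, fail to reject H0 at alpha = 0.1.


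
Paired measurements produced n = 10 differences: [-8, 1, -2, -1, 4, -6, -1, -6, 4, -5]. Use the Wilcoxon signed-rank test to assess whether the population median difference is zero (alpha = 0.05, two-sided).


Step 1: Drop any zero differences (none here) and take |d_i|.
|d| = [8, 1, 2, 1, 4, 6, 1, 6, 4, 5]
Step 2: Midrank |d_i| (ties get averaged ranks).
ranks: |8|->10, |1|->2, |2|->4, |1|->2, |4|->5.5, |6|->8.5, |1|->2, |6|->8.5, |4|->5.5, |5|->7
Step 3: Attach original signs; sum ranks with positive sign and with negative sign.
W+ = 2 + 5.5 + 5.5 = 13
W- = 10 + 4 + 2 + 8.5 + 2 + 8.5 + 7 = 42
(Check: W+ + W- = 55 should equal n(n+1)/2 = 55.)
Step 4: Test statistic W = min(W+, W-) = 13.
Step 5: Ties in |d|, so use the tie-corrected normal approximation.
        E[W] = n(n+1)/4 = 10*11/4 = 27.5.
        Tie groups: |d|=1 (t=3), |d|=4 (t=2), |d|=6 (t=2); sum(t^3 - t) = 36.
        Var[W] = n(n+1)(2n+1)/24 - sum(t^3-t)/48 = 2310/24 - 36/48 = 95.5.
        z = (W - E[W]) / sqrt(Var[W]) = (13 - 27.5) / 9.7724 = -1.4838.
        Two-sided p = 2*Phi(z) = 0.137870.
Step 6: alpha = 0.05. fail to reject H0.

W+ = 13, W- = 42, W = min = 13, p = 0.137870, fail to reject H0.


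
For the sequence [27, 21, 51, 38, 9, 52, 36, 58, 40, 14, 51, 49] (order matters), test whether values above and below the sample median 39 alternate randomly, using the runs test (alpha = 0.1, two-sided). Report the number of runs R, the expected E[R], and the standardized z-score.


Step 1: Compute median = 39; label A = above, B = below.
Labels in order: BBABBABAABAA  (n_A = 6, n_B = 6)
Step 2: Count runs R = 8.
Step 3: Under H0 (random ordering), E[R] = 2*n_A*n_B/(n_A+n_B) + 1 = 2*6*6/12 + 1 = 7.0000.
        Var[R] = 2*n_A*n_B*(2*n_A*n_B - n_A - n_B) / ((n_A+n_B)^2 * (n_A+n_B-1)) = 4320/1584 = 2.7273.
        SD[R] = 1.6514.
Step 4: Continuity-corrected z = (R - 0.5 - E[R]) / SD[R] = (8 - 0.5 - 7.0000) / 1.6514 = 0.3028.
Step 5: Two-sided p-value via normal approximation = 2*(1 - Phi(|z|)) = 0.762069.
Step 6: alpha = 0.1. fail to reject H0.

R = 8, z = 0.3028, p = 0.762069, fail to reject H0.


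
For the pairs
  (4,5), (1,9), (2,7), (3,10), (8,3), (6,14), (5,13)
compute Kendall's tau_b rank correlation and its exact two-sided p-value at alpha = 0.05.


Step 1: Enumerate the 21 unordered pairs (i,j) with i<j and classify each by sign(x_j-x_i) * sign(y_j-y_i).
  (1,2):dx=-3,dy=+4->D; (1,3):dx=-2,dy=+2->D; (1,4):dx=-1,dy=+5->D; (1,5):dx=+4,dy=-2->D
  (1,6):dx=+2,dy=+9->C; (1,7):dx=+1,dy=+8->C; (2,3):dx=+1,dy=-2->D; (2,4):dx=+2,dy=+1->C
  (2,5):dx=+7,dy=-6->D; (2,6):dx=+5,dy=+5->C; (2,7):dx=+4,dy=+4->C; (3,4):dx=+1,dy=+3->C
  (3,5):dx=+6,dy=-4->D; (3,6):dx=+4,dy=+7->C; (3,7):dx=+3,dy=+6->C; (4,5):dx=+5,dy=-7->D
  (4,6):dx=+3,dy=+4->C; (4,7):dx=+2,dy=+3->C; (5,6):dx=-2,dy=+11->D; (5,7):dx=-3,dy=+10->D
  (6,7):dx=-1,dy=-1->C
Step 2: C = 11, D = 10, total pairs = 21.
Step 3: tau = (C - D)/(n(n-1)/2) = (11 - 10)/21 = 0.047619.
Step 4: Exact two-sided p-value (enumerate n! = 5040 permutations of y under H0): p = 1.000000.
Step 5: alpha = 0.05. fail to reject H0.

tau_b = 0.0476 (C=11, D=10), p = 1.000000, fail to reject H0.


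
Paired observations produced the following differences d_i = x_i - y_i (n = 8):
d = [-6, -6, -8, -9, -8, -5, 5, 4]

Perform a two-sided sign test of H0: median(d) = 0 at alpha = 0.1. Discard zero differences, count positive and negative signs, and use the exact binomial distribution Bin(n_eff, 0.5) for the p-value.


Step 1: Discard zero differences. Original n = 8; n_eff = number of nonzero differences = 8.
Nonzero differences (with sign): -6, -6, -8, -9, -8, -5, +5, +4
Step 2: Count signs: positive = 2, negative = 6.
Step 3: Under H0: P(positive) = 0.5, so the number of positives S ~ Bin(8, 0.5).
Step 4: Two-sided exact p-value = sum of Bin(8,0.5) probabilities at or below the observed probability = 0.289062.
Step 5: alpha = 0.1. fail to reject H0.

n_eff = 8, pos = 2, neg = 6, p = 0.289062, fail to reject H0.


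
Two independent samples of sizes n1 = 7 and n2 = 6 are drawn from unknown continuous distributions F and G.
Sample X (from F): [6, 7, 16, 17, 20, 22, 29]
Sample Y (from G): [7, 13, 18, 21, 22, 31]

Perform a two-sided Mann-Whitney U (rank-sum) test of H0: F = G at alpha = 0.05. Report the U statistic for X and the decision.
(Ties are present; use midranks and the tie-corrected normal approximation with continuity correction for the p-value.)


Step 1: Combine and sort all 13 observations; assign midranks.
sorted (value, group): (6,X), (7,X), (7,Y), (13,Y), (16,X), (17,X), (18,Y), (20,X), (21,Y), (22,X), (22,Y), (29,X), (31,Y)
ranks: 6->1, 7->2.5, 7->2.5, 13->4, 16->5, 17->6, 18->7, 20->8, 21->9, 22->10.5, 22->10.5, 29->12, 31->13
Step 2: Rank sum for X: R1 = 1 + 2.5 + 5 + 6 + 8 + 10.5 + 12 = 45.
Step 3: U_X = R1 - n1(n1+1)/2 = 45 - 7*8/2 = 45 - 28 = 17.
       U_Y = n1*n2 - U_X = 42 - 17 = 25.
Step 4: Ties are present, so use the tie-corrected normal approximation (with continuity correction) for the p-value.
Step 5: p-value = 0.616104; compare to alpha = 0.05. fail to reject H0.

U_X = 17, p = 0.616104, fail to reject H0 at alpha = 0.05.


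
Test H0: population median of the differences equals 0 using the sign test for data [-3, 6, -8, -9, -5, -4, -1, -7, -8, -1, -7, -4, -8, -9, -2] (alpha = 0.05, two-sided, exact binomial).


Step 1: Discard zero differences. Original n = 15; n_eff = number of nonzero differences = 15.
Nonzero differences (with sign): -3, +6, -8, -9, -5, -4, -1, -7, -8, -1, -7, -4, -8, -9, -2
Step 2: Count signs: positive = 1, negative = 14.
Step 3: Under H0: P(positive) = 0.5, so the number of positives S ~ Bin(15, 0.5).
Step 4: Two-sided exact p-value = sum of Bin(15,0.5) probabilities at or below the observed probability = 0.000977.
Step 5: alpha = 0.05. reject H0.

n_eff = 15, pos = 1, neg = 14, p = 0.000977, reject H0.


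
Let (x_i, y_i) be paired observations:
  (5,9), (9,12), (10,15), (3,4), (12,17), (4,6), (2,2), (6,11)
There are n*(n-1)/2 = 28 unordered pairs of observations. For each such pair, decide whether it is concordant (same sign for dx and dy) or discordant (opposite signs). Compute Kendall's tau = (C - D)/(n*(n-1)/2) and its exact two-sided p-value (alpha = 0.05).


Step 1: Enumerate the 28 unordered pairs (i,j) with i<j and classify each by sign(x_j-x_i) * sign(y_j-y_i).
  (1,2):dx=+4,dy=+3->C; (1,3):dx=+5,dy=+6->C; (1,4):dx=-2,dy=-5->C; (1,5):dx=+7,dy=+8->C
  (1,6):dx=-1,dy=-3->C; (1,7):dx=-3,dy=-7->C; (1,8):dx=+1,dy=+2->C; (2,3):dx=+1,dy=+3->C
  (2,4):dx=-6,dy=-8->C; (2,5):dx=+3,dy=+5->C; (2,6):dx=-5,dy=-6->C; (2,7):dx=-7,dy=-10->C
  (2,8):dx=-3,dy=-1->C; (3,4):dx=-7,dy=-11->C; (3,5):dx=+2,dy=+2->C; (3,6):dx=-6,dy=-9->C
  (3,7):dx=-8,dy=-13->C; (3,8):dx=-4,dy=-4->C; (4,5):dx=+9,dy=+13->C; (4,6):dx=+1,dy=+2->C
  (4,7):dx=-1,dy=-2->C; (4,8):dx=+3,dy=+7->C; (5,6):dx=-8,dy=-11->C; (5,7):dx=-10,dy=-15->C
  (5,8):dx=-6,dy=-6->C; (6,7):dx=-2,dy=-4->C; (6,8):dx=+2,dy=+5->C; (7,8):dx=+4,dy=+9->C
Step 2: C = 28, D = 0, total pairs = 28.
Step 3: tau = (C - D)/(n(n-1)/2) = (28 - 0)/28 = 1.000000.
Step 4: Exact two-sided p-value (enumerate n! = 40320 permutations of y under H0): p = 0.000050.
Step 5: alpha = 0.05. reject H0.

tau_b = 1.0000 (C=28, D=0), p = 0.000050, reject H0.


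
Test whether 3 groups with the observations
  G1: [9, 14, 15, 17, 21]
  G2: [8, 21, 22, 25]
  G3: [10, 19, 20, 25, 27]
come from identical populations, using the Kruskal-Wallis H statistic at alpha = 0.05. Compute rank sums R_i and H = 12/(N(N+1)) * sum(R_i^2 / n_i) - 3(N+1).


Step 1: Combine all N = 14 observations and assign midranks.
sorted (value, group, rank): (8,G2,1), (9,G1,2), (10,G3,3), (14,G1,4), (15,G1,5), (17,G1,6), (19,G3,7), (20,G3,8), (21,G1,9.5), (21,G2,9.5), (22,G2,11), (25,G2,12.5), (25,G3,12.5), (27,G3,14)
Step 2: Sum ranks within each group.
R_1 = 26.5 (n_1 = 5)
R_2 = 34 (n_2 = 4)
R_3 = 44.5 (n_3 = 5)
Step 3: H = 12/(N(N+1)) * sum(R_i^2/n_i) - 3(N+1)
     = 12/(14*15) * (26.5^2/5 + 34^2/4 + 44.5^2/5) - 3*15
     = 0.057143 * 825.5 - 45
     = 2.171429.
Step 4: Ties present; correction factor C = 1 - 12/(14^3 - 14) = 0.995604. Corrected H = 2.171429 / 0.995604 = 2.181015.
Step 5: Under H0, H ~ chi^2(2); p-value = 0.336046.
Step 6: alpha = 0.05. fail to reject H0.

H = 2.1810, df = 2, p = 0.336046, fail to reject H0.


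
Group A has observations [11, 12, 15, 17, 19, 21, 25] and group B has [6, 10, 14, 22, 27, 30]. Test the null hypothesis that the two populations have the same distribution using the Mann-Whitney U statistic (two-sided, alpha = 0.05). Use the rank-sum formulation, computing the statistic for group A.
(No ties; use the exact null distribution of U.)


Step 1: Combine and sort all 13 observations; assign midranks.
sorted (value, group): (6,Y), (10,Y), (11,X), (12,X), (14,Y), (15,X), (17,X), (19,X), (21,X), (22,Y), (25,X), (27,Y), (30,Y)
ranks: 6->1, 10->2, 11->3, 12->4, 14->5, 15->6, 17->7, 19->8, 21->9, 22->10, 25->11, 27->12, 30->13
Step 2: Rank sum for X: R1 = 3 + 4 + 6 + 7 + 8 + 9 + 11 = 48.
Step 3: U_X = R1 - n1(n1+1)/2 = 48 - 7*8/2 = 48 - 28 = 20.
       U_Y = n1*n2 - U_X = 42 - 20 = 22.
Step 4: No ties, so the exact null distribution of U (based on enumerating the C(13,7) = 1716 equally likely rank assignments) gives the two-sided p-value.
Step 5: p-value = 0.945221; compare to alpha = 0.05. fail to reject H0.

U_X = 20, p = 0.945221, fail to reject H0 at alpha = 0.05.


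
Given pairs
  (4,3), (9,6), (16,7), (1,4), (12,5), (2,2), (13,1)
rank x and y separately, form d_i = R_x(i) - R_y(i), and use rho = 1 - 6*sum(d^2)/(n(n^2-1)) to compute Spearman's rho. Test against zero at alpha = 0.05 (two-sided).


Step 1: Rank x and y separately (midranks; no ties here).
rank(x): 4->3, 9->4, 16->7, 1->1, 12->5, 2->2, 13->6
rank(y): 3->3, 6->6, 7->7, 4->4, 5->5, 2->2, 1->1
Step 2: d_i = R_x(i) - R_y(i); compute d_i^2.
  (3-3)^2=0, (4-6)^2=4, (7-7)^2=0, (1-4)^2=9, (5-5)^2=0, (2-2)^2=0, (6-1)^2=25
sum(d^2) = 38.
Step 3: rho = 1 - 6*38 / (7*(7^2 - 1)) = 1 - 228/336 = 0.321429.
Step 4: Under H0, t = rho * sqrt((n-2)/(1-rho^2)) = 0.7590 ~ t(5).
Step 5: Two-sided p-value from the t-distribution with 5 df = 0.482072.
Step 6: alpha = 0.05. fail to reject H0.

rho = 0.3214, p = 0.482072, fail to reject H0 at alpha = 0.05.


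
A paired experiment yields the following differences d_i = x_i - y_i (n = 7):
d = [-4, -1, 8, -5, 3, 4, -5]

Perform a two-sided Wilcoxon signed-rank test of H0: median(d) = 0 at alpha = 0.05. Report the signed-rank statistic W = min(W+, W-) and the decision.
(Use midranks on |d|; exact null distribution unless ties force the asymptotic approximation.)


Step 1: Drop any zero differences (none here) and take |d_i|.
|d| = [4, 1, 8, 5, 3, 4, 5]
Step 2: Midrank |d_i| (ties get averaged ranks).
ranks: |4|->3.5, |1|->1, |8|->7, |5|->5.5, |3|->2, |4|->3.5, |5|->5.5
Step 3: Attach original signs; sum ranks with positive sign and with negative sign.
W+ = 7 + 2 + 3.5 = 12.5
W- = 3.5 + 1 + 5.5 + 5.5 = 15.5
(Check: W+ + W- = 28 should equal n(n+1)/2 = 28.)
Step 4: Test statistic W = min(W+, W-) = 12.5.
Step 5: Ties in |d|, so use the tie-corrected normal approximation.
        E[W] = n(n+1)/4 = 7*8/4 = 14.
        Tie groups: |d|=4 (t=2), |d|=5 (t=2); sum(t^3 - t) = 12.
        Var[W] = n(n+1)(2n+1)/24 - sum(t^3-t)/48 = 840/24 - 12/48 = 34.75.
        z = (W - E[W]) / sqrt(Var[W]) = (12.5 - 14) / 5.8949 = -0.2545.
        Two-sided p = 2*Phi(z) = 0.799143.
Step 6: alpha = 0.05. fail to reject H0.

W+ = 12.5, W- = 15.5, W = min = 12.5, p = 0.799143, fail to reject H0.


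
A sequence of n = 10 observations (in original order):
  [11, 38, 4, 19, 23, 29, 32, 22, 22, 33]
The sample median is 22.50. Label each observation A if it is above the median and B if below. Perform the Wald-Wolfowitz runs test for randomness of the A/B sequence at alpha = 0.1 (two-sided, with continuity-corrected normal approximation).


Step 1: Compute median = 22.50; label A = above, B = below.
Labels in order: BABBAAABBA  (n_A = 5, n_B = 5)
Step 2: Count runs R = 6.
Step 3: Under H0 (random ordering), E[R] = 2*n_A*n_B/(n_A+n_B) + 1 = 2*5*5/10 + 1 = 6.0000.
        Var[R] = 2*n_A*n_B*(2*n_A*n_B - n_A - n_B) / ((n_A+n_B)^2 * (n_A+n_B-1)) = 2000/900 = 2.2222.
        SD[R] = 1.4907.
Step 4: R = E[R], so z = 0 with no continuity correction.
Step 5: Two-sided p-value via normal approximation = 2*(1 - Phi(|z|)) = 1.000000.
Step 6: alpha = 0.1. fail to reject H0.

R = 6, z = 0.0000, p = 1.000000, fail to reject H0.
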